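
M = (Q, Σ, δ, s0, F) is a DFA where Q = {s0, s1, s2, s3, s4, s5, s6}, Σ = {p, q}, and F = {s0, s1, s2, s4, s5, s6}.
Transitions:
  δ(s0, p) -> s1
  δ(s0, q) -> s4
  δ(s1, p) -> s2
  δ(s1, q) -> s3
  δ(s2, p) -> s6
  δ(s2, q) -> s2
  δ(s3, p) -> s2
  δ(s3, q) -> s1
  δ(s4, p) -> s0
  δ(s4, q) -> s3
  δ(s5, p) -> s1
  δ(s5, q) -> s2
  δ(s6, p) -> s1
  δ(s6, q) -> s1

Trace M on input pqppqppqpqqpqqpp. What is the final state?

s6

s0 --p--> s1
s1 --q--> s3
s3 --p--> s2
s2 --p--> s6
s6 --q--> s1
s1 --p--> s2
s2 --p--> s6
s6 --q--> s1
s1 --p--> s2
s2 --q--> s2
s2 --q--> s2
s2 --p--> s6
s6 --q--> s1
s1 --q--> s3
s3 --p--> s2
s2 --p--> s6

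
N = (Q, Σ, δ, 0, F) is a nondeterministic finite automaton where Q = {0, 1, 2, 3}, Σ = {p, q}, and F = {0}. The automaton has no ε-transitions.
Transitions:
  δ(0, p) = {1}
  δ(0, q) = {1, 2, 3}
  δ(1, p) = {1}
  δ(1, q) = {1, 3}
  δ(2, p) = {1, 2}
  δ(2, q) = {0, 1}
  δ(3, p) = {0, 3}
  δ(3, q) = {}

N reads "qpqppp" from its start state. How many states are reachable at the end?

4

Start: {0}
read q: {1, 2, 3}
read p: {0, 1, 2, 3}
read q: {0, 1, 2, 3}
read p: {0, 1, 2, 3}
read p: {0, 1, 2, 3}
read p: {0, 1, 2, 3}
Final reachable set {0, 1, 2, 3} has 4 states.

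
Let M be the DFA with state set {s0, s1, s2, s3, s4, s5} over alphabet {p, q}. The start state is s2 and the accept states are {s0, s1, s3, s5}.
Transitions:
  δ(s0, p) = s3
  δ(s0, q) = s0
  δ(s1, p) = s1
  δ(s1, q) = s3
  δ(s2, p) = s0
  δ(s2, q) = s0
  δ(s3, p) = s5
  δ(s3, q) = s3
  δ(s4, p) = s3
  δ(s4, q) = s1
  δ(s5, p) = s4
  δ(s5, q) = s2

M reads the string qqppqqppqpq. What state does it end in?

s2 --q--> s0
s0 --q--> s0
s0 --p--> s3
s3 --p--> s5
s5 --q--> s2
s2 --q--> s0
s0 --p--> s3
s3 --p--> s5
s5 --q--> s2
s2 --p--> s0
s0 --q--> s0

s0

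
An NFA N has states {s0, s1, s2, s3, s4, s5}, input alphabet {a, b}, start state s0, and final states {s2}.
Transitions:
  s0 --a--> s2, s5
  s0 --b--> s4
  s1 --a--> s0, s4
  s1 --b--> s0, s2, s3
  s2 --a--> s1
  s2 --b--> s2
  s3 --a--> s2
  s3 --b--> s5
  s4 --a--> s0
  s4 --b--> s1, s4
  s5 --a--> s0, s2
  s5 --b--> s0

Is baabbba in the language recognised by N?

Start: {s0}
read b: {s4}
read a: {s0}
read a: {s2, s5}
read b: {s0, s2}
read b: {s2, s4}
read b: {s1, s2, s4}
read a: {s0, s1, s4}
Reachable ∩ accepting = {} — empty.

rejected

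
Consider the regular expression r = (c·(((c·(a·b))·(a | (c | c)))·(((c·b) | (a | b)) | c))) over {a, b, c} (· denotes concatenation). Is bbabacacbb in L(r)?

No split of bbabacacbb into u·v has c matching u and (((c·(a·b))·(a|(c|c)))·(((c·b)|(a|b))|c)) matching v.

no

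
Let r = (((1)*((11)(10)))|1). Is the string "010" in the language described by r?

no

Neither ((1)*((11)(10))) nor 1 matches 010.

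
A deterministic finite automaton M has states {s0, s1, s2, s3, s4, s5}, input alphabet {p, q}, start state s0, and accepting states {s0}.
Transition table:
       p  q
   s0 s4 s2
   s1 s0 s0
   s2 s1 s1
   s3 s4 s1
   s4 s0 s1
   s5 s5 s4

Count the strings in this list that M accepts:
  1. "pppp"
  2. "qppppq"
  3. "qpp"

"pppp": accepted
"qppppq": rejected
"qpp": accepted

2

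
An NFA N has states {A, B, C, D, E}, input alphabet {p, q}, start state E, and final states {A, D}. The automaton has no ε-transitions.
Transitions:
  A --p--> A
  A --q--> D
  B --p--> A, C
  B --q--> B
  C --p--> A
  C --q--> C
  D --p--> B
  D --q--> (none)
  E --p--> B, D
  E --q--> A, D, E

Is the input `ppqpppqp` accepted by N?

Start: {E}
read p: {B, D}
read p: {A, B, C}
read q: {B, C, D}
read p: {A, B, C}
read p: {A, C}
read p: {A}
read q: {D}
read p: {B}
Reachable ∩ accepting = {} — empty.

rejected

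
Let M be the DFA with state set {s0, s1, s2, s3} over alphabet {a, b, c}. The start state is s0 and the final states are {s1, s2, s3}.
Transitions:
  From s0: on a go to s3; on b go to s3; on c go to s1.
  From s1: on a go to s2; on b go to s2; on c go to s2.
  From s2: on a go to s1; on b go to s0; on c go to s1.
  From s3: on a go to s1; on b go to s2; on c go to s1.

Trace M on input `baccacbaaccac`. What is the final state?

s0 --b--> s3
s3 --a--> s1
s1 --c--> s2
s2 --c--> s1
s1 --a--> s2
s2 --c--> s1
s1 --b--> s2
s2 --a--> s1
s1 --a--> s2
s2 --c--> s1
s1 --c--> s2
s2 --a--> s1
s1 --c--> s2

s2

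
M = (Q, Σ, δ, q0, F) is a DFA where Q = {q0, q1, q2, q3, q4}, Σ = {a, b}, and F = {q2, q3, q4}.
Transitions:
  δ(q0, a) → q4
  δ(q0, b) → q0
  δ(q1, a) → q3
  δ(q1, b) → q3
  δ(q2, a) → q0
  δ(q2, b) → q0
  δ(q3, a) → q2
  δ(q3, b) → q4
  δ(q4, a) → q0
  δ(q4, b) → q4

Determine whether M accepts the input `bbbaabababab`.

accepted

q0 --b--> q0
q0 --b--> q0
q0 --b--> q0
q0 --a--> q4
q4 --a--> q0
q0 --b--> q0
q0 --a--> q4
q4 --b--> q4
q4 --a--> q0
q0 --b--> q0
q0 --a--> q4
q4 --b--> q4
End in state q4, which is an accepting state.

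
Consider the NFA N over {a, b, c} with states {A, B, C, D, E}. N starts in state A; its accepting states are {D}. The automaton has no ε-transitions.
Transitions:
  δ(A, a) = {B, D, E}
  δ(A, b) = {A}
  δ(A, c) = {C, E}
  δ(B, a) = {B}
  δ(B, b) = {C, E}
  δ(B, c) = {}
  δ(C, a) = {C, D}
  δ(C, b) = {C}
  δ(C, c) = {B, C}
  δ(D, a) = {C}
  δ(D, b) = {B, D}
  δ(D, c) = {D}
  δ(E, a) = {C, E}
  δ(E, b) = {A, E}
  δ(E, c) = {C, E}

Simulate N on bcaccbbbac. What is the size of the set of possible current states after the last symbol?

4

Start: {A}
read b: {A}
read c: {C, E}
read a: {C, D, E}
read c: {B, C, D, E}
read c: {B, C, D, E}
read b: {A, B, C, D, E}
read b: {A, B, C, D, E}
read b: {A, B, C, D, E}
read a: {B, C, D, E}
read c: {B, C, D, E}
Final reachable set {B, C, D, E} has 4 states.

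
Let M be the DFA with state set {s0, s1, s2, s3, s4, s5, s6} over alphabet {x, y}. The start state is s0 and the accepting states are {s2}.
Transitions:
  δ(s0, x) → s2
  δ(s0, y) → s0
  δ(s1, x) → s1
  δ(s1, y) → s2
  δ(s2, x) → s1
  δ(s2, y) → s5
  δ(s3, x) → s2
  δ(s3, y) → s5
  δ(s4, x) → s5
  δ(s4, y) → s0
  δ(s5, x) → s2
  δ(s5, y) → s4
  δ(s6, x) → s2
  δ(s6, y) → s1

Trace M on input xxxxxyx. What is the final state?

s1

s0 --x--> s2
s2 --x--> s1
s1 --x--> s1
s1 --x--> s1
s1 --x--> s1
s1 --y--> s2
s2 --x--> s1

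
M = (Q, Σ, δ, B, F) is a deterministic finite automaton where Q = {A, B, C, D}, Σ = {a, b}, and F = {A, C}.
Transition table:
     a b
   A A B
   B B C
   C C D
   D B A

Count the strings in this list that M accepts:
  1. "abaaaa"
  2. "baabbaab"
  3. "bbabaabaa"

"abaaaa": accepted
"baabbaab": rejected
"bbabaabaa": rejected

1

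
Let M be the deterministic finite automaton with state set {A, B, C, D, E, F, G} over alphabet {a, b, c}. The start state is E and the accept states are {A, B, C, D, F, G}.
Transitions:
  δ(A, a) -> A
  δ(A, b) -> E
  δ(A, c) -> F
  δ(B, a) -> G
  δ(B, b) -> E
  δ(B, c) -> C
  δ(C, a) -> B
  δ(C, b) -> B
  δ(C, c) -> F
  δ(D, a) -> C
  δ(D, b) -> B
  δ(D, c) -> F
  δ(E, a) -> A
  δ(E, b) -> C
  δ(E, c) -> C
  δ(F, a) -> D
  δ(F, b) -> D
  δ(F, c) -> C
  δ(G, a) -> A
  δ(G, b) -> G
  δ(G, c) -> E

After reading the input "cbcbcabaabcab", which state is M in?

E

E --c--> C
C --b--> B
B --c--> C
C --b--> B
B --c--> C
C --a--> B
B --b--> E
E --a--> A
A --a--> A
A --b--> E
E --c--> C
C --a--> B
B --b--> E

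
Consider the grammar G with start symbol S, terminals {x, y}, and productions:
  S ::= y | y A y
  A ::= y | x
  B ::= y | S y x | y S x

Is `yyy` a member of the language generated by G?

S ⇒ yAy ⇒ yyy

yes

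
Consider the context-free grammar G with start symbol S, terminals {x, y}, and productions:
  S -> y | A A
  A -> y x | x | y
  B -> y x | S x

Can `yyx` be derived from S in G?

yes

S ⇒ AA ⇒ yA ⇒ yyx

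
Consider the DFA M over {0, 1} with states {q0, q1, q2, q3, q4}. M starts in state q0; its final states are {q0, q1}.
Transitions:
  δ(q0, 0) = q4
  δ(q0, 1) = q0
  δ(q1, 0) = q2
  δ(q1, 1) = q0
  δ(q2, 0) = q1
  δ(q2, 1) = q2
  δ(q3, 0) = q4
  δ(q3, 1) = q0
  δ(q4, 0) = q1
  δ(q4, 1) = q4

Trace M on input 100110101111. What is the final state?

q0

q0 --1--> q0
q0 --0--> q4
q4 --0--> q1
q1 --1--> q0
q0 --1--> q0
q0 --0--> q4
q4 --1--> q4
q4 --0--> q1
q1 --1--> q0
q0 --1--> q0
q0 --1--> q0
q0 --1--> q0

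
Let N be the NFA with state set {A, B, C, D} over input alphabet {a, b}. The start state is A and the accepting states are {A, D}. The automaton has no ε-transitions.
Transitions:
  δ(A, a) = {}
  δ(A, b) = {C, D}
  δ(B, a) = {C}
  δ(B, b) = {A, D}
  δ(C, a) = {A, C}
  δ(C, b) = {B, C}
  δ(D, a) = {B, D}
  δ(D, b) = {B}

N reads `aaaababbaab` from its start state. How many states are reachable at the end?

Start: {A}
read a: {}
The reachable set is empty and stays empty for the remaining 10 symbols.
Final reachable set {} has 0 states.

0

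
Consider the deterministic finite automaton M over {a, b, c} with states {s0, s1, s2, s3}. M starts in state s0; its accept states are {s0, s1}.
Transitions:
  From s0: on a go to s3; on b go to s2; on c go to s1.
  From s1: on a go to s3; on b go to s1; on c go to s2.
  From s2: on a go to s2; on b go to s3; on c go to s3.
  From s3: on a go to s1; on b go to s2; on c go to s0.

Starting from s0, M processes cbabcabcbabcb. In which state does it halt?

s0 --c--> s1
s1 --b--> s1
s1 --a--> s3
s3 --b--> s2
s2 --c--> s3
s3 --a--> s1
s1 --b--> s1
s1 --c--> s2
s2 --b--> s3
s3 --a--> s1
s1 --b--> s1
s1 --c--> s2
s2 --b--> s3

s3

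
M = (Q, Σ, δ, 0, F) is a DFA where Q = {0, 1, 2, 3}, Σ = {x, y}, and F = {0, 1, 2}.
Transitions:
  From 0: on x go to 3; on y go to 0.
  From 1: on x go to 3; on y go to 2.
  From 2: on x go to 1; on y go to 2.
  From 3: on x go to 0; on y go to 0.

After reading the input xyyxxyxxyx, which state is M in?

3

0 --x--> 3
3 --y--> 0
0 --y--> 0
0 --x--> 3
3 --x--> 0
0 --y--> 0
0 --x--> 3
3 --x--> 0
0 --y--> 0
0 --x--> 3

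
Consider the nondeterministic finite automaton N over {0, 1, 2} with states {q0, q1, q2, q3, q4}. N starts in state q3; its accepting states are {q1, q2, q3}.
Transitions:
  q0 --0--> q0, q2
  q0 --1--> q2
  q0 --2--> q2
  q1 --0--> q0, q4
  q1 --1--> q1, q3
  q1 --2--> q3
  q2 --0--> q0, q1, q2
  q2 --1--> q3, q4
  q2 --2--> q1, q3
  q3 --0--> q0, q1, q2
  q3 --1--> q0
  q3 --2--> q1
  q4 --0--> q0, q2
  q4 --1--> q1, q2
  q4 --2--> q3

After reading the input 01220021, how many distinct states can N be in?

4

Start: {q3}
read 0: {q0, q1, q2}
read 1: {q1, q2, q3, q4}
read 2: {q1, q3}
read 2: {q1, q3}
read 0: {q0, q1, q2, q4}
read 0: {q0, q1, q2, q4}
read 2: {q1, q2, q3}
read 1: {q0, q1, q3, q4}
Final reachable set {q0, q1, q3, q4} has 4 states.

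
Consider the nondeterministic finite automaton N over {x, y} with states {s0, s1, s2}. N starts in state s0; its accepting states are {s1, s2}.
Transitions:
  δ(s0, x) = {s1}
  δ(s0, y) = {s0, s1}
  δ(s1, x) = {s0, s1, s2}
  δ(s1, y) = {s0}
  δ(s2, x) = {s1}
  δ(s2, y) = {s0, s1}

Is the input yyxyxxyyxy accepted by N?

Start: {s0}
read y: {s0, s1}
read y: {s0, s1}
read x: {s0, s1, s2}
read y: {s0, s1}
read x: {s0, s1, s2}
read x: {s0, s1, s2}
read y: {s0, s1}
read y: {s0, s1}
read x: {s0, s1, s2}
read y: {s0, s1}
Reachable ∩ accepting = {s1} — nonempty.

accepted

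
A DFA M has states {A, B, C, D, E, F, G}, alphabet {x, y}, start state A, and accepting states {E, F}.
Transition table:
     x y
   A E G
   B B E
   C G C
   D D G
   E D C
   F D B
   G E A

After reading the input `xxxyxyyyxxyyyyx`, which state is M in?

G

A --x--> E
E --x--> D
D --x--> D
D --y--> G
G --x--> E
E --y--> C
C --y--> C
C --y--> C
C --x--> G
G --x--> E
E --y--> C
C --y--> C
C --y--> C
C --y--> C
C --x--> G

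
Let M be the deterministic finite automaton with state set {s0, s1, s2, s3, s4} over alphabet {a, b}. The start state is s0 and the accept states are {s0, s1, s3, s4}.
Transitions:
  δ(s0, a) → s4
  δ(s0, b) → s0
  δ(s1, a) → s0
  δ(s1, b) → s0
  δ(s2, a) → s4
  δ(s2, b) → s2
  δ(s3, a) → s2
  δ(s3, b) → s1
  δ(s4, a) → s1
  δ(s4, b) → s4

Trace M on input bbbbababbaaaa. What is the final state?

s0 --b--> s0
s0 --b--> s0
s0 --b--> s0
s0 --b--> s0
s0 --a--> s4
s4 --b--> s4
s4 --a--> s1
s1 --b--> s0
s0 --b--> s0
s0 --a--> s4
s4 --a--> s1
s1 --a--> s0
s0 --a--> s4

s4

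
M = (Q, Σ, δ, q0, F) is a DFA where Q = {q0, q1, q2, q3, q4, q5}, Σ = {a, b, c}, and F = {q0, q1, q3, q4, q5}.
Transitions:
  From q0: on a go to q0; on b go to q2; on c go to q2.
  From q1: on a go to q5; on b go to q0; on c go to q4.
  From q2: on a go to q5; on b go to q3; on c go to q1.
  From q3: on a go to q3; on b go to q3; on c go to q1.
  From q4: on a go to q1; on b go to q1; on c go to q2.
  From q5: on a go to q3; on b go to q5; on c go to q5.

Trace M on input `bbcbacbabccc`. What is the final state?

q0 --b--> q2
q2 --b--> q3
q3 --c--> q1
q1 --b--> q0
q0 --a--> q0
q0 --c--> q2
q2 --b--> q3
q3 --a--> q3
q3 --b--> q3
q3 --c--> q1
q1 --c--> q4
q4 --c--> q2

q2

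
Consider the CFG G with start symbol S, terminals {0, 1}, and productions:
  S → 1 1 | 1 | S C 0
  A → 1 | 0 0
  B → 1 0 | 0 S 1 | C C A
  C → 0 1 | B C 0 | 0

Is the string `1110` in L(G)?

no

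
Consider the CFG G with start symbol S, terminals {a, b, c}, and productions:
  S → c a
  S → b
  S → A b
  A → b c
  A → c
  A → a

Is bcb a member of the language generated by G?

S ⇒ Ab ⇒ bcb

yes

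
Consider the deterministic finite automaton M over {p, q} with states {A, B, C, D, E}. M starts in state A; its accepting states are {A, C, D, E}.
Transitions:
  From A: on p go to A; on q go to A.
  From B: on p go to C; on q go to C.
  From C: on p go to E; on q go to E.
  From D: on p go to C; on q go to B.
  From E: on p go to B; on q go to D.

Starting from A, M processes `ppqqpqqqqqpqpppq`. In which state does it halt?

A --p--> A
A --p--> A
A --q--> A
A --q--> A
A --p--> A
A --q--> A
A --q--> A
A --q--> A
A --q--> A
A --q--> A
A --p--> A
A --q--> A
A --p--> A
A --p--> A
A --p--> A
A --q--> A

A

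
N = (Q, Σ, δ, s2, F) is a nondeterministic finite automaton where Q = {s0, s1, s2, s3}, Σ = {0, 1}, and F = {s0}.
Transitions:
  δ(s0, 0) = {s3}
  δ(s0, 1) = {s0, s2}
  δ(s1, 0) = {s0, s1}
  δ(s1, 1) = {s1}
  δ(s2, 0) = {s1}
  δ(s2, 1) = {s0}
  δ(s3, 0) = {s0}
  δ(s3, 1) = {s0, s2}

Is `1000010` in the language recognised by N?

Start: {s2}
read 1: {s0}
read 0: {s3}
read 0: {s0}
read 0: {s3}
read 0: {s0}
read 1: {s0, s2}
read 0: {s1, s3}
Reachable ∩ accepting = {} — empty.

rejected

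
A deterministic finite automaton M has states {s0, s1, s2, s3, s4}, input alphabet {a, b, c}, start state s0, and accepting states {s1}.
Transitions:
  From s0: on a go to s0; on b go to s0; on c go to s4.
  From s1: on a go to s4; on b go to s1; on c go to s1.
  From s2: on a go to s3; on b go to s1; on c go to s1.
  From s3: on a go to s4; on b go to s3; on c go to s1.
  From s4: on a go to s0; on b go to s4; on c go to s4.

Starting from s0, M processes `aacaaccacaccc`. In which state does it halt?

s0 --a--> s0
s0 --a--> s0
s0 --c--> s4
s4 --a--> s0
s0 --a--> s0
s0 --c--> s4
s4 --c--> s4
s4 --a--> s0
s0 --c--> s4
s4 --a--> s0
s0 --c--> s4
s4 --c--> s4
s4 --c--> s4

s4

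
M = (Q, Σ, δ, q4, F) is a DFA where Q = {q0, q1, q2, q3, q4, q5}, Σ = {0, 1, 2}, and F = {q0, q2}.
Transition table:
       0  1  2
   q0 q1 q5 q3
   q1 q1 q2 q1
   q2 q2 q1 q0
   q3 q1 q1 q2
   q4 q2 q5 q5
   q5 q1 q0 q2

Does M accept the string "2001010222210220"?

q4 --2--> q5
q5 --0--> q1
q1 --0--> q1
q1 --1--> q2
q2 --0--> q2
q2 --1--> q1
q1 --0--> q1
q1 --2--> q1
q1 --2--> q1
q1 --2--> q1
q1 --2--> q1
q1 --1--> q2
q2 --0--> q2
q2 --2--> q0
q0 --2--> q3
q3 --0--> q1
End in state q1, which is not an accepting state.

rejected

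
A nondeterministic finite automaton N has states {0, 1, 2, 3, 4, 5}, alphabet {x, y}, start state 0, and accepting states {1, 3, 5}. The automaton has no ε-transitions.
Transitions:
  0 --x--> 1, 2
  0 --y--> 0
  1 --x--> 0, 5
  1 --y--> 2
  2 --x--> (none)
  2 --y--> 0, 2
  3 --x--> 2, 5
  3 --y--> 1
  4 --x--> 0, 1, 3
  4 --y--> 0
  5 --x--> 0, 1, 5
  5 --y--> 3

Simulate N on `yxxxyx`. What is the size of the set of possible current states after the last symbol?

3

Start: {0}
read y: {0}
read x: {1, 2}
read x: {0, 5}
read x: {0, 1, 2, 5}
read y: {0, 2, 3}
read x: {1, 2, 5}
Final reachable set {1, 2, 5} has 3 states.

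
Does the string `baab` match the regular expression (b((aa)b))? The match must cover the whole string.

Split as b·aab: b matches b and ((aa)b) matches aab.

yes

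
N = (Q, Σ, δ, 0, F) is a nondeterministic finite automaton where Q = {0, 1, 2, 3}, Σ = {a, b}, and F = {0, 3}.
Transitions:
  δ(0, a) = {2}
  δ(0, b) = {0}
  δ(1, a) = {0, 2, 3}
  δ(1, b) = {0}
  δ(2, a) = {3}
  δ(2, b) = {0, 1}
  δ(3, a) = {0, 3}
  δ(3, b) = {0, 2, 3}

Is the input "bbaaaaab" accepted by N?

accepted

Start: {0}
read b: {0}
read b: {0}
read a: {2}
read a: {3}
read a: {0, 3}
read a: {0, 2, 3}
read a: {0, 2, 3}
read b: {0, 1, 2, 3}
Reachable ∩ accepting = {0, 3} — nonempty.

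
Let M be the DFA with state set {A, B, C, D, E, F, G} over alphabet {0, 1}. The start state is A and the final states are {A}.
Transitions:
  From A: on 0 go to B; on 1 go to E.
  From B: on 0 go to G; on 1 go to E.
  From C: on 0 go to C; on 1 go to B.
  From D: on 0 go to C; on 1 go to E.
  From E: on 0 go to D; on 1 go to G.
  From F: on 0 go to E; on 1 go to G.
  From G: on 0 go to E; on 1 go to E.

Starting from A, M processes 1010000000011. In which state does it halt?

E

A --1--> E
E --0--> D
D --1--> E
E --0--> D
D --0--> C
C --0--> C
C --0--> C
C --0--> C
C --0--> C
C --0--> C
C --0--> C
C --1--> B
B --1--> E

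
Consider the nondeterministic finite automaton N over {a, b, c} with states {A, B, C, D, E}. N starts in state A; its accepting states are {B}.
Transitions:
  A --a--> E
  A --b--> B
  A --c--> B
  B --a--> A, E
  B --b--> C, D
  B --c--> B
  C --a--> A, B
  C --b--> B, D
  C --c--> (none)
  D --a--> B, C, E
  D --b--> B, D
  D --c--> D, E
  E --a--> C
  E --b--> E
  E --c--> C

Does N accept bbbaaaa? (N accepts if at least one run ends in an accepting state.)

Start: {A}
read b: {B}
read b: {C, D}
read b: {B, D}
read a: {A, B, C, E}
read a: {A, B, C, E}
read a: {A, B, C, E}
read a: {A, B, C, E}
Reachable ∩ accepting = {B} — nonempty.

accepted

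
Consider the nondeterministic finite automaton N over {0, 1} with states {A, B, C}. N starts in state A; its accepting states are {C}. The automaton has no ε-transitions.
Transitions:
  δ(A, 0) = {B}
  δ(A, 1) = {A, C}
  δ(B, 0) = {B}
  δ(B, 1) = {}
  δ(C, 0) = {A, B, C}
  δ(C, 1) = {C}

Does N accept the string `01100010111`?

Start: {A}
read 0: {B}
read 1: {}
The reachable set is empty and stays empty for the remaining 9 symbols.
Reachable ∩ accepting = {} — empty.

rejected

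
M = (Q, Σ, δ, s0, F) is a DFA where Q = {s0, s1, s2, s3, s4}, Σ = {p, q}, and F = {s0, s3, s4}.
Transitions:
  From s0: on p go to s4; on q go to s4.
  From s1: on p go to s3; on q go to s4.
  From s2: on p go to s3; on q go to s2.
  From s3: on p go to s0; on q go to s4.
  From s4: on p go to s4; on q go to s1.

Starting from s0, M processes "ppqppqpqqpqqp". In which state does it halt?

s4

s0 --p--> s4
s4 --p--> s4
s4 --q--> s1
s1 --p--> s3
s3 --p--> s0
s0 --q--> s4
s4 --p--> s4
s4 --q--> s1
s1 --q--> s4
s4 --p--> s4
s4 --q--> s1
s1 --q--> s4
s4 --p--> s4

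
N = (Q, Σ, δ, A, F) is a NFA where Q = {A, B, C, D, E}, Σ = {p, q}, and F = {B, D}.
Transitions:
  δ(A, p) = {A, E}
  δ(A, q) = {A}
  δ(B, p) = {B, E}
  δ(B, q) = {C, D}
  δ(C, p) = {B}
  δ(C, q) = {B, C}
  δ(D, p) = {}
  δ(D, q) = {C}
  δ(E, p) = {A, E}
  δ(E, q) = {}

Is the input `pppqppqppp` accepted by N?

Start: {A}
read p: {A, E}
read p: {A, E}
read p: {A, E}
read q: {A}
read p: {A, E}
read p: {A, E}
read q: {A}
read p: {A, E}
read p: {A, E}
read p: {A, E}
Reachable ∩ accepting = {} — empty.

rejected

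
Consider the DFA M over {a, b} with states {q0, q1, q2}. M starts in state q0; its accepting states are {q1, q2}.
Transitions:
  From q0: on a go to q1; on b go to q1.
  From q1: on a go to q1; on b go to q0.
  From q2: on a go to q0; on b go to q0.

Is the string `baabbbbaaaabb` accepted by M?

q0 --b--> q1
q1 --a--> q1
q1 --a--> q1
q1 --b--> q0
q0 --b--> q1
q1 --b--> q0
q0 --b--> q1
q1 --a--> q1
q1 --a--> q1
q1 --a--> q1
q1 --a--> q1
q1 --b--> q0
q0 --b--> q1
End in state q1, which is an accepting state.

accepted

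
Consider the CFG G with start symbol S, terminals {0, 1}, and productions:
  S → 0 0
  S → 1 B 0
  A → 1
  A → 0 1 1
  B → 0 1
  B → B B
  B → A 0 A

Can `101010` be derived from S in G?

S ⇒ 1B0 ⇒ 1BB0 ⇒ 101B0 ⇒ 101010

yes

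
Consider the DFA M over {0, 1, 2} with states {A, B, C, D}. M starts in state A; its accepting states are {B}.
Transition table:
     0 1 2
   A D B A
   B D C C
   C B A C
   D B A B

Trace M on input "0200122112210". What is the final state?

D

A --0--> D
D --2--> B
B --0--> D
D --0--> B
B --1--> C
C --2--> C
C --2--> C
C --1--> A
A --1--> B
B --2--> C
C --2--> C
C --1--> A
A --0--> D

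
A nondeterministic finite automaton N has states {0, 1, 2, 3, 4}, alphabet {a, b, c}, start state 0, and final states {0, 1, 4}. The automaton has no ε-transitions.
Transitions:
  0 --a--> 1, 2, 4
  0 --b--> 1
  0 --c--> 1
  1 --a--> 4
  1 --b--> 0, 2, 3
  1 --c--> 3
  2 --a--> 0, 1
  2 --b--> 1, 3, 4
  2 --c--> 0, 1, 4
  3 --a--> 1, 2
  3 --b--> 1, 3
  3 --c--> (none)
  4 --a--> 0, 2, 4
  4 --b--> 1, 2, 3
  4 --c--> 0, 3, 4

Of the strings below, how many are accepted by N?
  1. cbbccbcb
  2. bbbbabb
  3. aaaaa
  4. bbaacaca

cbbccbcb: accepted
bbbbabb: accepted
aaaaa: accepted
bbaacaca: accepted

4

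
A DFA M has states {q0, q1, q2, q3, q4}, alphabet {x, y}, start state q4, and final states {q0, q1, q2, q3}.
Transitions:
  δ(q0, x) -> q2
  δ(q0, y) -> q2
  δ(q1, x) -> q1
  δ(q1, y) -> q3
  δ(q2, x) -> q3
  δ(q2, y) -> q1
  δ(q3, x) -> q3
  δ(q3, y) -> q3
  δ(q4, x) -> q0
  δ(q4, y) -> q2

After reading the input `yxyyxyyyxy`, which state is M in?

q3

q4 --y--> q2
q2 --x--> q3
q3 --y--> q3
q3 --y--> q3
q3 --x--> q3
q3 --y--> q3
q3 --y--> q3
q3 --y--> q3
q3 --x--> q3
q3 --y--> q3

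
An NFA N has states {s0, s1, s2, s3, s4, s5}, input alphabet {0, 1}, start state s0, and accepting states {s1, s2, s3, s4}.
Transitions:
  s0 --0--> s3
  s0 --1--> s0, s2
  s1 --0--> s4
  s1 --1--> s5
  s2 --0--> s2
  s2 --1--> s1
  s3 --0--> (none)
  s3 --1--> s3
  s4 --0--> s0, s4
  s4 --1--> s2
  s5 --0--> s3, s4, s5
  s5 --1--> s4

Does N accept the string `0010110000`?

rejected

Start: {s0}
read 0: {s3}
read 0: {}
The reachable set is empty and stays empty for the remaining 8 symbols.
Reachable ∩ accepting = {} — empty.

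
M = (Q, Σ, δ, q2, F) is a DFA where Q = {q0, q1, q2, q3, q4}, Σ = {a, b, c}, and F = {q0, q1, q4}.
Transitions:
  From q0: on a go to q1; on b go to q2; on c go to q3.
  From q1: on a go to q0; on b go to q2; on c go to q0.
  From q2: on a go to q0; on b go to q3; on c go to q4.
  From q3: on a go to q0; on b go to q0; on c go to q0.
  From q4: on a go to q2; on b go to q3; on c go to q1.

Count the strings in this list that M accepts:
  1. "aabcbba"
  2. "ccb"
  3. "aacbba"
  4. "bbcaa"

3

"aabcbba": accepted
"ccb": rejected
"aacbba": accepted
"bbcaa": accepted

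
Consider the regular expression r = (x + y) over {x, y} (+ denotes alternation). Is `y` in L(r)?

The right alternative y matches y.

yes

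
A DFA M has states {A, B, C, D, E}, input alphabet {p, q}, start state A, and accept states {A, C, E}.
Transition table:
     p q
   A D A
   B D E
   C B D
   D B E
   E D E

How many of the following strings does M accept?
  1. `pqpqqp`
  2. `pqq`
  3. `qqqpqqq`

`pqpqqp`: rejected
`pqq`: accepted
`qqqpqqq`: accepted

2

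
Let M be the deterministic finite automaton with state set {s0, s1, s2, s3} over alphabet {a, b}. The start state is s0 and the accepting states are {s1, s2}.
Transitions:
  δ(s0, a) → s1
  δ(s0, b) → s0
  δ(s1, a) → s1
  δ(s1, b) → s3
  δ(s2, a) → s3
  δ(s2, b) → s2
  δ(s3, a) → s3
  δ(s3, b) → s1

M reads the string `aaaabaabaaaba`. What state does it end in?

s0 --a--> s1
s1 --a--> s1
s1 --a--> s1
s1 --a--> s1
s1 --b--> s3
s3 --a--> s3
s3 --a--> s3
s3 --b--> s1
s1 --a--> s1
s1 --a--> s1
s1 --a--> s1
s1 --b--> s3
s3 --a--> s3

s3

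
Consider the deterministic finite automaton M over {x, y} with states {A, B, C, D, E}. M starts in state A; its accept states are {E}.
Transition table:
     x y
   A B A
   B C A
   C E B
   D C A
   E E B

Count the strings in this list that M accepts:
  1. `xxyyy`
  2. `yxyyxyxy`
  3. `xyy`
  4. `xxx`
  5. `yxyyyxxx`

2

`xxyyy`: rejected
`yxyyxyxy`: rejected
`xyy`: rejected
`xxx`: accepted
`yxyyyxxx`: accepted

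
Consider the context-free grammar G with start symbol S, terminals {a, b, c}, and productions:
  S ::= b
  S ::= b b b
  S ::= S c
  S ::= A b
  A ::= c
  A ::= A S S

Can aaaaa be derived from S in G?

no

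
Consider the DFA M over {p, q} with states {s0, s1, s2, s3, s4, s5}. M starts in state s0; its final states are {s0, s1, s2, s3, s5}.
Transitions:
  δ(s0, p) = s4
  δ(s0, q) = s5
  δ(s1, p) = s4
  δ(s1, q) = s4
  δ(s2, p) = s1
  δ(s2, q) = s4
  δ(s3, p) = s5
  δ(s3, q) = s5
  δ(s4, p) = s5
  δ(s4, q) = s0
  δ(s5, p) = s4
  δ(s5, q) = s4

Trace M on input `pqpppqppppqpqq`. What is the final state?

s0

s0 --p--> s4
s4 --q--> s0
s0 --p--> s4
s4 --p--> s5
s5 --p--> s4
s4 --q--> s0
s0 --p--> s4
s4 --p--> s5
s5 --p--> s4
s4 --p--> s5
s5 --q--> s4
s4 --p--> s5
s5 --q--> s4
s4 --q--> s0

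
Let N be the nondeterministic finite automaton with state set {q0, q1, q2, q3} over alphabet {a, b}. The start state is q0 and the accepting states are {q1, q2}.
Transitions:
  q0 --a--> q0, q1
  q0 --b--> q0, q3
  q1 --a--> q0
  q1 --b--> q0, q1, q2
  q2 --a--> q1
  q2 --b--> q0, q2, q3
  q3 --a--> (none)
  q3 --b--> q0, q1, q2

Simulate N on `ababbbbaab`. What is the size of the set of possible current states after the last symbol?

Start: {q0}
read a: {q0, q1}
read b: {q0, q1, q2, q3}
read a: {q0, q1}
read b: {q0, q1, q2, q3}
read b: {q0, q1, q2, q3}
read b: {q0, q1, q2, q3}
read b: {q0, q1, q2, q3}
read a: {q0, q1}
read a: {q0, q1}
read b: {q0, q1, q2, q3}
Final reachable set {q0, q1, q2, q3} has 4 states.

4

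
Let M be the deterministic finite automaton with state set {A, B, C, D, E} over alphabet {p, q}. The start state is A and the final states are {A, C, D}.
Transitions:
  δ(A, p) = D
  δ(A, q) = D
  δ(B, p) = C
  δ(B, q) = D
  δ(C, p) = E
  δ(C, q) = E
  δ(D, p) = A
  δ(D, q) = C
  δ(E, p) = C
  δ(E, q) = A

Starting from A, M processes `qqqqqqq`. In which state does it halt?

E

A --q--> D
D --q--> C
C --q--> E
E --q--> A
A --q--> D
D --q--> C
C --q--> E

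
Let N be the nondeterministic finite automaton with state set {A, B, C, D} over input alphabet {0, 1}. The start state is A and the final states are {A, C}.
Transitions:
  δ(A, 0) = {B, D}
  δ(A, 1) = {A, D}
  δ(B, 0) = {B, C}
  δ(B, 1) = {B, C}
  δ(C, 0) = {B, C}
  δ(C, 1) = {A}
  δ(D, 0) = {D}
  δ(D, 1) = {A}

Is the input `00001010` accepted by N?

Start: {A}
read 0: {B, D}
read 0: {B, C, D}
read 0: {B, C, D}
read 0: {B, C, D}
read 1: {A, B, C}
read 0: {B, C, D}
read 1: {A, B, C}
read 0: {B, C, D}
Reachable ∩ accepting = {C} — nonempty.

accepted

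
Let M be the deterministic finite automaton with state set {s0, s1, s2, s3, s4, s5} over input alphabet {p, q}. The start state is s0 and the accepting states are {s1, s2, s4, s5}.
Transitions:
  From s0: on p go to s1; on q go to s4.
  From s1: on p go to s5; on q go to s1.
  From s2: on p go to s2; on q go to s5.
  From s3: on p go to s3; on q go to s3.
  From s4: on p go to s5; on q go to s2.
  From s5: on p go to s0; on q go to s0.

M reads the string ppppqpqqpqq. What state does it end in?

s4

s0 --p--> s1
s1 --p--> s5
s5 --p--> s0
s0 --p--> s1
s1 --q--> s1
s1 --p--> s5
s5 --q--> s0
s0 --q--> s4
s4 --p--> s5
s5 --q--> s0
s0 --q--> s4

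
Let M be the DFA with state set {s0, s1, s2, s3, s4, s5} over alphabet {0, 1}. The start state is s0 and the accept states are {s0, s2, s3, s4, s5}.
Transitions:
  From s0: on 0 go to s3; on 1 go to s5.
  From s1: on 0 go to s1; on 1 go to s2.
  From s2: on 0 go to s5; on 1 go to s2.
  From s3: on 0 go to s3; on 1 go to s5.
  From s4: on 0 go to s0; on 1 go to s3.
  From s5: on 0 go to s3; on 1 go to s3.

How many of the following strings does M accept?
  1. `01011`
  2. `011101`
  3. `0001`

3

`01011`: accepted
`011101`: accepted
`0001`: accepted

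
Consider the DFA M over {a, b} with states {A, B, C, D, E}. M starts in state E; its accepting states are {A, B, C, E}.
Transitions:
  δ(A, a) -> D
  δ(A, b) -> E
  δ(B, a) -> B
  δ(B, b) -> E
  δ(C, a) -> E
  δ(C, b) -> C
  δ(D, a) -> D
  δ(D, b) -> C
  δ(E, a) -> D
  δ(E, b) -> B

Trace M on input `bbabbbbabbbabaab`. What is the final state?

C

E --b--> B
B --b--> E
E --a--> D
D --b--> C
C --b--> C
C --b--> C
C --b--> C
C --a--> E
E --b--> B
B --b--> E
E --b--> B
B --a--> B
B --b--> E
E --a--> D
D --a--> D
D --b--> C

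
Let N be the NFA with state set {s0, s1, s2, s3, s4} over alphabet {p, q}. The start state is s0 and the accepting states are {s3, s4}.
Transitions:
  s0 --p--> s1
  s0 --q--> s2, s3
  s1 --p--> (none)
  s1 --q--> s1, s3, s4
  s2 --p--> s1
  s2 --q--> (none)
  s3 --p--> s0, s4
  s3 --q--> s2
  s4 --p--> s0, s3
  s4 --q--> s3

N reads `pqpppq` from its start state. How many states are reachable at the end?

4

Start: {s0}
read p: {s1}
read q: {s1, s3, s4}
read p: {s0, s3, s4}
read p: {s0, s1, s3, s4}
read p: {s0, s1, s3, s4}
read q: {s1, s2, s3, s4}
Final reachable set {s1, s2, s3, s4} has 4 states.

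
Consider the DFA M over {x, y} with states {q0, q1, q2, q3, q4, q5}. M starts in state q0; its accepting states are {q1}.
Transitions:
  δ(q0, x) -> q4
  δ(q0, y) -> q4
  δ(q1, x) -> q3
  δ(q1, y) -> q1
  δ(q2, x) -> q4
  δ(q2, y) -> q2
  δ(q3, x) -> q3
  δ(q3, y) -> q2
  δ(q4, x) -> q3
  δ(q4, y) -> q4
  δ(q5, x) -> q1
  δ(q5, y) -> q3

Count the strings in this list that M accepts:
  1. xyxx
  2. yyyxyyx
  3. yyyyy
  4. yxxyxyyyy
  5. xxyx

0

xyxx: rejected
yyyxyyx: rejected
yyyyy: rejected
yxxyxyyyy: rejected
xxyx: rejected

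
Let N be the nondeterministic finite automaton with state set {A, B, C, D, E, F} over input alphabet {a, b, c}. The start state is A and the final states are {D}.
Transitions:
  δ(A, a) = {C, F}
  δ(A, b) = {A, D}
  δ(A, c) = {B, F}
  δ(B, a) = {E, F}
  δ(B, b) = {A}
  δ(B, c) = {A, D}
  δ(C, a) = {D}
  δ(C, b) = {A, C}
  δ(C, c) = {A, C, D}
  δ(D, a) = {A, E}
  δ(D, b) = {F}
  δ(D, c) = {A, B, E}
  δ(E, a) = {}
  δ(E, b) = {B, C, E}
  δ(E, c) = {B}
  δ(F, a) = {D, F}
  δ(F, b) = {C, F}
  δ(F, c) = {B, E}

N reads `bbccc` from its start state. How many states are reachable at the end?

Start: {A}
read b: {A, D}
read b: {A, D, F}
read c: {A, B, E, F}
read c: {A, B, D, E, F}
read c: {A, B, D, E, F}
Final reachable set {A, B, D, E, F} has 5 states.

5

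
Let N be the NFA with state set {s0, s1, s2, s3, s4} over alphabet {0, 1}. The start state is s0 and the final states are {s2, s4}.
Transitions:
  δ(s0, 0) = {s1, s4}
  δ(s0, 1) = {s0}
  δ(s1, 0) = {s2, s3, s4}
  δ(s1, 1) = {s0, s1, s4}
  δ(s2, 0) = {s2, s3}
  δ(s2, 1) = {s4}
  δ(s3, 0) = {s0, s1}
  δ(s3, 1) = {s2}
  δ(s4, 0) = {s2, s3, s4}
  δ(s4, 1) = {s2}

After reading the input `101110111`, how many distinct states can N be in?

Start: {s0}
read 1: {s0}
read 0: {s1, s4}
read 1: {s0, s1, s2, s4}
read 1: {s0, s1, s2, s4}
read 1: {s0, s1, s2, s4}
read 0: {s1, s2, s3, s4}
read 1: {s0, s1, s2, s4}
read 1: {s0, s1, s2, s4}
read 1: {s0, s1, s2, s4}
Final reachable set {s0, s1, s2, s4} has 4 states.

4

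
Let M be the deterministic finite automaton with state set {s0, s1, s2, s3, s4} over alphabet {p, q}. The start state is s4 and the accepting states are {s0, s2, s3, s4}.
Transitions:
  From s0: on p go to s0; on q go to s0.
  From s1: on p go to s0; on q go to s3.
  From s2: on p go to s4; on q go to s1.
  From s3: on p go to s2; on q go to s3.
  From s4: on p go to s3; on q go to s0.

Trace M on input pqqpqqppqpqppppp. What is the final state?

s0

s4 --p--> s3
s3 --q--> s3
s3 --q--> s3
s3 --p--> s2
s2 --q--> s1
s1 --q--> s3
s3 --p--> s2
s2 --p--> s4
s4 --q--> s0
s0 --p--> s0
s0 --q--> s0
s0 --p--> s0
s0 --p--> s0
s0 --p--> s0
s0 --p--> s0
s0 --p--> s0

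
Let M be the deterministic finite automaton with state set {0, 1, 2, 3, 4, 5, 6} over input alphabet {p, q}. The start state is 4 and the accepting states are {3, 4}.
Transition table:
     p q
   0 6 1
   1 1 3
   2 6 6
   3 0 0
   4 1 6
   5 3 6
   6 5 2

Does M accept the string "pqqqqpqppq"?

4 --p--> 1
1 --q--> 3
3 --q--> 0
0 --q--> 1
1 --q--> 3
3 --p--> 0
0 --q--> 1
1 --p--> 1
1 --p--> 1
1 --q--> 3
End in state 3, which is an accepting state.

accepted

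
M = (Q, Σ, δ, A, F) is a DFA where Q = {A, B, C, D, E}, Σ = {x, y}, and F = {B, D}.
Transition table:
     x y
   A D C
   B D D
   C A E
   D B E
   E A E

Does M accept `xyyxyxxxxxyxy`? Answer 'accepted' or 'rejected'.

accepted

A --x--> D
D --y--> E
E --y--> E
E --x--> A
A --y--> C
C --x--> A
A --x--> D
D --x--> B
B --x--> D
D --x--> B
B --y--> D
D --x--> B
B --y--> D
End in state D, which is an accepting state.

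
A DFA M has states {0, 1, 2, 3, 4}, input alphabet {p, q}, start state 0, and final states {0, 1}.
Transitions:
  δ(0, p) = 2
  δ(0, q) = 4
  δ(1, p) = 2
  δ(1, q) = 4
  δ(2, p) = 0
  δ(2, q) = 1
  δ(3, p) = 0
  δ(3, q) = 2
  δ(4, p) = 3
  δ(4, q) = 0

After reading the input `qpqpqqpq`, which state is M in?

0 --q--> 4
4 --p--> 3
3 --q--> 2
2 --p--> 0
0 --q--> 4
4 --q--> 0
0 --p--> 2
2 --q--> 1

1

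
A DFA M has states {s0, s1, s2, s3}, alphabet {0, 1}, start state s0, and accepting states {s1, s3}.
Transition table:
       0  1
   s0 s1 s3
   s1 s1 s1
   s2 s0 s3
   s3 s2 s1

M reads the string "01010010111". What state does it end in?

s1

s0 --0--> s1
s1 --1--> s1
s1 --0--> s1
s1 --1--> s1
s1 --0--> s1
s1 --0--> s1
s1 --1--> s1
s1 --0--> s1
s1 --1--> s1
s1 --1--> s1
s1 --1--> s1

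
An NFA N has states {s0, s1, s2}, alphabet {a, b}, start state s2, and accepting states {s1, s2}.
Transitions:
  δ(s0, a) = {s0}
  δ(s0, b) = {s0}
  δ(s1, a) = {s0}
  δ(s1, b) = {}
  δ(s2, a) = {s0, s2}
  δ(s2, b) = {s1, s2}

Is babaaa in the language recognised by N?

Start: {s2}
read b: {s1, s2}
read a: {s0, s2}
read b: {s0, s1, s2}
read a: {s0, s2}
read a: {s0, s2}
read a: {s0, s2}
Reachable ∩ accepting = {s2} — nonempty.

accepted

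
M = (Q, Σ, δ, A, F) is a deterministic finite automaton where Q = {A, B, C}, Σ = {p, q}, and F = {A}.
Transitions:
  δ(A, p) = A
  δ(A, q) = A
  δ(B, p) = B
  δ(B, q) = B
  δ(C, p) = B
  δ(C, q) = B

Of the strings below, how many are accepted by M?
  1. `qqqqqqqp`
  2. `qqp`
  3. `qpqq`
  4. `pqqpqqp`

`qqqqqqqp`: accepted
`qqp`: accepted
`qpqq`: accepted
`pqqpqqp`: accepted

4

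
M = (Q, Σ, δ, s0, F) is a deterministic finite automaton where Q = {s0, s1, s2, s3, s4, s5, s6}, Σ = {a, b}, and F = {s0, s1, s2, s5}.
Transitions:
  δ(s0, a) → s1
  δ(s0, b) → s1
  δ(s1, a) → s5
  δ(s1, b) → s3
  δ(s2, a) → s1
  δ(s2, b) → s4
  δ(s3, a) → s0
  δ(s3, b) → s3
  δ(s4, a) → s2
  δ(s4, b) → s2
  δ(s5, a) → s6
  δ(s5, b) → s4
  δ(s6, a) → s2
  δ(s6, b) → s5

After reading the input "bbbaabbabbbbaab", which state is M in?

s3

s0 --b--> s1
s1 --b--> s3
s3 --b--> s3
s3 --a--> s0
s0 --a--> s1
s1 --b--> s3
s3 --b--> s3
s3 --a--> s0
s0 --b--> s1
s1 --b--> s3
s3 --b--> s3
s3 --b--> s3
s3 --a--> s0
s0 --a--> s1
s1 --b--> s3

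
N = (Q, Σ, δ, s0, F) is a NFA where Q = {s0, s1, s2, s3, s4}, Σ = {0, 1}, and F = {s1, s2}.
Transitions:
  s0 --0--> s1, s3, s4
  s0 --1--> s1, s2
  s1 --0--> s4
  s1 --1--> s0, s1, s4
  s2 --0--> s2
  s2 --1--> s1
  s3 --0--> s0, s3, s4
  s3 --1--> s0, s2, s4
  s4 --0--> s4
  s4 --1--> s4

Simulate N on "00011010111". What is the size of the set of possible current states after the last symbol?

Start: {s0}
read 0: {s1, s3, s4}
read 0: {s0, s3, s4}
read 0: {s0, s1, s3, s4}
read 1: {s0, s1, s2, s4}
read 1: {s0, s1, s2, s4}
read 0: {s1, s2, s3, s4}
read 1: {s0, s1, s2, s4}
read 0: {s1, s2, s3, s4}
read 1: {s0, s1, s2, s4}
read 1: {s0, s1, s2, s4}
read 1: {s0, s1, s2, s4}
Final reachable set {s0, s1, s2, s4} has 4 states.

4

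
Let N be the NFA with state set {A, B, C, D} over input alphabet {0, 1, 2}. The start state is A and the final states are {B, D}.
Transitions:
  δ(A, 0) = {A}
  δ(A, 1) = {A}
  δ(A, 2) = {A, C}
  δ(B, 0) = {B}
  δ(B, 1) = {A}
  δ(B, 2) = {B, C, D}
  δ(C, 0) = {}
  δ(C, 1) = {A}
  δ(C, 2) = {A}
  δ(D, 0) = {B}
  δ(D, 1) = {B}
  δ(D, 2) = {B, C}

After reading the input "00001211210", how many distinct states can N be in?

Start: {A}
read 0: {A}
read 0: {A}
read 0: {A}
read 0: {A}
read 1: {A}
read 2: {A, C}
read 1: {A}
read 1: {A}
read 2: {A, C}
read 1: {A}
read 0: {A}
Final reachable set {A} has 1 state.

1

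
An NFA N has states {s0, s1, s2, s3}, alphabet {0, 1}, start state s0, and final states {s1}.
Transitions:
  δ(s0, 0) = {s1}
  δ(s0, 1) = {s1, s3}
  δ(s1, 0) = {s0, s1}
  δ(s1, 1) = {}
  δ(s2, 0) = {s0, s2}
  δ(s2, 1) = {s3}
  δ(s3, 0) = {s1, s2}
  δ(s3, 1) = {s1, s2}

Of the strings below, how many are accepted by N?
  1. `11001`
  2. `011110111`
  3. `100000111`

`11001`: accepted
`011110111`: rejected
`100000111`: rejected

1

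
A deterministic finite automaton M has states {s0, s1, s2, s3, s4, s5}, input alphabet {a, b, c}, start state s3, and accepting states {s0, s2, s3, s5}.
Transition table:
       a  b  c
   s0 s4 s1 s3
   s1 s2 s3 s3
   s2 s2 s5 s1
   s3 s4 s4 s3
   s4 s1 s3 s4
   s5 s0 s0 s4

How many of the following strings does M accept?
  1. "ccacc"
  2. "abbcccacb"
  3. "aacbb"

"ccacc": rejected
"abbcccacb": rejected
"aacbb": accepted

1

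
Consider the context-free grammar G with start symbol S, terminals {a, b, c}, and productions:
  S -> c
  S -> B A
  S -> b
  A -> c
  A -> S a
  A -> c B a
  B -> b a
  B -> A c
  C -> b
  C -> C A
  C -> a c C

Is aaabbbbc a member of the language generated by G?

no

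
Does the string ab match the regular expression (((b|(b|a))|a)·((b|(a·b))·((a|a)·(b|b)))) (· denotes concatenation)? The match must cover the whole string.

No split of ab into u·v has ((b|(b|a))|a) matching u and ((b|(a·b))·((a|a)·(b|b))) matching v.

no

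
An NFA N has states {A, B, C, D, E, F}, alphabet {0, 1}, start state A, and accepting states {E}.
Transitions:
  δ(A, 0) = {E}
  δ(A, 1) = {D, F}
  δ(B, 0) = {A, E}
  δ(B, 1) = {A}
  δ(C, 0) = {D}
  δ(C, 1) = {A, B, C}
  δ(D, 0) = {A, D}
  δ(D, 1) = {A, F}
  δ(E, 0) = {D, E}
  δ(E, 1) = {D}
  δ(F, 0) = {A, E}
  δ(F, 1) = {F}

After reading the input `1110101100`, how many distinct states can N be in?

Start: {A}
read 1: {D, F}
read 1: {A, F}
read 1: {D, F}
read 0: {A, D, E}
read 1: {A, D, F}
read 0: {A, D, E}
read 1: {A, D, F}
read 1: {A, D, F}
read 0: {A, D, E}
read 0: {A, D, E}
Final reachable set {A, D, E} has 3 states.

3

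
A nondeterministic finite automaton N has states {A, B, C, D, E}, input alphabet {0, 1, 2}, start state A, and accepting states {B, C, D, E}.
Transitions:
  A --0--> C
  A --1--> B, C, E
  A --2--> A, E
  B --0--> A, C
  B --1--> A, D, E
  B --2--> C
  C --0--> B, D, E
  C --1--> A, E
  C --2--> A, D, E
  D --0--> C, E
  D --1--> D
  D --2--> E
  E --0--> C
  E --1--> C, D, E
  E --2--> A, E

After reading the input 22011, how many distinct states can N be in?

4

Start: {A}
read 2: {A, E}
read 2: {A, E}
read 0: {C}
read 1: {A, E}
read 1: {B, C, D, E}
Final reachable set {B, C, D, E} has 4 states.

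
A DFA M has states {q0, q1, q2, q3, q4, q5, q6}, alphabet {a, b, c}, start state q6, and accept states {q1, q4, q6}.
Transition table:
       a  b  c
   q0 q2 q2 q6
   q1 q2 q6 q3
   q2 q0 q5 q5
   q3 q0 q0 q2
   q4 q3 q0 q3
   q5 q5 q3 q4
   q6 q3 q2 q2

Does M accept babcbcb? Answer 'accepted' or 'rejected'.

rejected

q6 --b--> q2
q2 --a--> q0
q0 --b--> q2
q2 --c--> q5
q5 --b--> q3
q3 --c--> q2
q2 --b--> q5
End in state q5, which is not an accepting state.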